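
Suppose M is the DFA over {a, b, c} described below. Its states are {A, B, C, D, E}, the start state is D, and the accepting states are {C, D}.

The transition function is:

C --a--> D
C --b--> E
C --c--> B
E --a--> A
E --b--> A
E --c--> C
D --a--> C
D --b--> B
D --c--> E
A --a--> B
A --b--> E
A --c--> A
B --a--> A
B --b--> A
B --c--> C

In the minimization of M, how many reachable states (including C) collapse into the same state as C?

2

All states are reachable from the start state.
P0 = {C,D} | {A,B,E}.
On input c, block {A,B,E} splits into {B,E} and {A}.
Stable partition: {C,D} | {B,E} | {A} — 3 equivalence classes.
The equivalence class containing C is {C,D}, of size 2.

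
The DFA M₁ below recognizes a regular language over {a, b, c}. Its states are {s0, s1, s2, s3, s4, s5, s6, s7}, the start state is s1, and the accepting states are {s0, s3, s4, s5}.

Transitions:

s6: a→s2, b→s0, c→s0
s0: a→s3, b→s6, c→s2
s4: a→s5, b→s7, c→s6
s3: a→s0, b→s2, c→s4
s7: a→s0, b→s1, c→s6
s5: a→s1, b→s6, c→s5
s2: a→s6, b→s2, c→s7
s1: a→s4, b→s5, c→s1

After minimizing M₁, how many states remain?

8

All states are reachable from the start state.
P0 = {s0,s3,s4,s5} | {s1,s2,s6,s7}.
On input a, block {s0,s3,s4,s5} splits into {s0,s3,s4} and {s5}.
Refine {s0,s3,s4} on symbol a: members go to different blocks, giving {s0,s3} and {s4}.
On input c, block {s0,s3} splits into {s0} and {s3}.
Refine {s1,s2,s6,s7} on symbol a: members go to different blocks, giving {s2,s6} and {s1} and {s7}.
On input b, block {s2,s6} splits into {s2} and {s6}.
The partition is now stable with 8 blocks: {s0} | {s2} | {s5} | {s4} | {s3} | {s1} | {s7} | {s6}.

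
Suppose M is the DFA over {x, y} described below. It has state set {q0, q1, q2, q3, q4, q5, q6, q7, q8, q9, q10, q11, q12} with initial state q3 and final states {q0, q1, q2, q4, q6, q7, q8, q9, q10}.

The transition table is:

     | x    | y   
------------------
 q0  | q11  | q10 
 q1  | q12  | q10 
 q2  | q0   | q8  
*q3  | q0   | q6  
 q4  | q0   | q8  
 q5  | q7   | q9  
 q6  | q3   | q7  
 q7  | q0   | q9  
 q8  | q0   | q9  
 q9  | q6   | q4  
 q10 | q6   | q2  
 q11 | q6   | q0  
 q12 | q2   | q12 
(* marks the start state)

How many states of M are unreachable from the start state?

No path from q3 leads to q1, q5, q12; the other 10 states are all reachable.

3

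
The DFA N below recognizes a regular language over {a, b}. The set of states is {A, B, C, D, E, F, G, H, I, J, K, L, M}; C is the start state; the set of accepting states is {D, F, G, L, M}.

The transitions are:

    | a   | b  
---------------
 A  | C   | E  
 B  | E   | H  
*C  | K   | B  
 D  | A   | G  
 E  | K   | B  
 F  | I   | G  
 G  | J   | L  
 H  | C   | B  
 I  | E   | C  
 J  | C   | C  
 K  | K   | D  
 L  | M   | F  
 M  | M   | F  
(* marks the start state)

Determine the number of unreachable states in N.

0

A breadth-first search from the start state visits every state.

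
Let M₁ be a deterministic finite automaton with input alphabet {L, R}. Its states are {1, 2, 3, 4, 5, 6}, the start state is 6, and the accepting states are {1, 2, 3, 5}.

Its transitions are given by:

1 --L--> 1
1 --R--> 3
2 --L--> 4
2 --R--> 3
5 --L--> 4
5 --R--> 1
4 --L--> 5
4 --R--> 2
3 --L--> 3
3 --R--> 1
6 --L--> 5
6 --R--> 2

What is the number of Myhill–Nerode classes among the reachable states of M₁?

3

Start with accepting vs non-accepting: {1,2,3,5} | {4,6}.
Refine {1,2,3,5} on symbol L: members go to different blocks, giving {1,3} and {2,5}.
No further refinement is possible. Final partition (3 blocks): {1,3} | {4,6} | {2,5}.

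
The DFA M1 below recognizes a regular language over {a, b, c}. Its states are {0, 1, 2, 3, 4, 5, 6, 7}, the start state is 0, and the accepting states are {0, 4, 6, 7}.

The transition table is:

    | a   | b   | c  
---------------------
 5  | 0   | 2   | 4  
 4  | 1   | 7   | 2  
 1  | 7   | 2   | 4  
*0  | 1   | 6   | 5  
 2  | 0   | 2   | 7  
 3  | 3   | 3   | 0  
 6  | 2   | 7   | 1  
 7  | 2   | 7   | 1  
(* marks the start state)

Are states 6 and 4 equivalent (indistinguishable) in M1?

Yes

States {3} cannot be reached from the start state, so discard them.
Initial partition by acceptance: {0,4,6,7} | {1,2,5}.
No further refinement is possible. Final partition (2 blocks): {0,4,6,7} | {1,2,5}.
6 and 4 lie in the same block of the stable partition, so they are equivalent — no string distinguishes them.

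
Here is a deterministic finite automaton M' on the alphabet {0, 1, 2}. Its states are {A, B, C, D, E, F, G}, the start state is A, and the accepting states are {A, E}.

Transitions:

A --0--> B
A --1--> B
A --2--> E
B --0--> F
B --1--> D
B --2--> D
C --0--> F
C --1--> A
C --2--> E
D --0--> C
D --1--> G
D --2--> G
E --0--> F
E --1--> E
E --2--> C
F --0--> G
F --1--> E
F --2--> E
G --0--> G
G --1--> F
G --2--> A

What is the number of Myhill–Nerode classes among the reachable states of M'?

All states are reachable from the start state.
Initial partition by acceptance: {A,E} | {B,C,D,F,G}.
Refine {A,E} on symbol 1: members go to different blocks, giving {A} and {E}.
Refine {B,C,D,F,G} on symbol 1: members go to different blocks, giving {B,D,G} and {C} and {F}.
On input 0, block {B,D,G} splits into {B} and {D} and {G}.
Stable partition: {A} | {B} | {E} | {C} | {F} | {D} | {G} — 7 equivalence classes.

7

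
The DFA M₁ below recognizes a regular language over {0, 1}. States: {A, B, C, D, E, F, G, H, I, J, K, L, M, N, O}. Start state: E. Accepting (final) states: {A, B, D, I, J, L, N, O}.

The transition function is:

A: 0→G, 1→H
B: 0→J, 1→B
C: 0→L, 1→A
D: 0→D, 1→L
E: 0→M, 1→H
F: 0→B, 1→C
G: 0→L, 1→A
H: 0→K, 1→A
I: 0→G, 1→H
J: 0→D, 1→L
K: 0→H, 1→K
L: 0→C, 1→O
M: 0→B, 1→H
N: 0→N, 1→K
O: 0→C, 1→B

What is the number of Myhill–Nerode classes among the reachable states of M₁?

First remove the unreachable states {F,I,N}; 12 states remain.
P0 = {A,B,D,J,L,O} | {C,E,G,H,K,M}.
On input 0, block {A,B,D,J,L,O} splits into {A,L,O} and {B,D,J}.
On input 1, block {A,L,O} splits into {A} and {L} and {O}.
On input 0, block {C,E,G,H,K,M} splits into {E,H,K} and {C,G} and {M}.
On input 0, block {E,H,K} splits into {H,K} and {E}.
Split {H,K} by δ(·,1) → {H} and {K}.
On input 1, block {B,D,J} splits into {D,J} and {B}.
The partition is now stable with 10 blocks: {A} | {H} | {D,J} | {L} | {O} | {C,G} | {M} | {E} | {K} | {B}.

10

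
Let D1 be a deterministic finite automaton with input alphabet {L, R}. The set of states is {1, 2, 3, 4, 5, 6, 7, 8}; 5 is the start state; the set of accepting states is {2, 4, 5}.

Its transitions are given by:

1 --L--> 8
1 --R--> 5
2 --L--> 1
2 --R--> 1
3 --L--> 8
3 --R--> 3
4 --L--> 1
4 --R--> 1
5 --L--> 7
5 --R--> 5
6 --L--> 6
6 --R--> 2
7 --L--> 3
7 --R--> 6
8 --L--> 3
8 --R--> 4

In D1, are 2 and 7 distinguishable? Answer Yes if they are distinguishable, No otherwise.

All states are reachable from the start state.
Start with accepting vs non-accepting: {2,4,5} | {1,3,6,7,8}.
Refine {2,4,5} on symbol R: members go to different blocks, giving {2,4} and {5}.
On input R, block {1,3,6,7,8} splits into {3,7} and {6,8} and {1}.
Split {3,7} by δ(·,L) → {3} and {7}.
Refine {6,8} on symbol L: members go to different blocks, giving {6} and {8}.
The partition is now stable with 7 blocks: {2,4} | {3} | {5} | {6} | {1} | {7} | {8}.
2 and 7 end up in different blocks, so they are distinguishable. For instance, the string 'ε' is accepted from only 2.

Yes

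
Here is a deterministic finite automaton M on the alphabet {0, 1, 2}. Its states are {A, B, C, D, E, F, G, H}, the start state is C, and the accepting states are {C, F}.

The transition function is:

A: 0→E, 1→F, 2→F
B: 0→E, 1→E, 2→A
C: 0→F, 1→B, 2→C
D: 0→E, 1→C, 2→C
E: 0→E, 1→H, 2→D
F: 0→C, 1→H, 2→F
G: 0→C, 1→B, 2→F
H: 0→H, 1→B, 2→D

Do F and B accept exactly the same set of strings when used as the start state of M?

States {G} cannot be reached from the start state, so discard them.
P0 = {C,F} | {A,B,D,E,H}.
Refine {A,B,D,E,H} on symbol 1: members go to different blocks, giving {B,E,H} and {A,D}.
No further refinement is possible. Final partition (3 blocks): {C,F} | {B,E,H} | {A,D}.
F and B end up in different blocks, so they are distinguishable. For instance, the string 'ε' is accepted from only F.

No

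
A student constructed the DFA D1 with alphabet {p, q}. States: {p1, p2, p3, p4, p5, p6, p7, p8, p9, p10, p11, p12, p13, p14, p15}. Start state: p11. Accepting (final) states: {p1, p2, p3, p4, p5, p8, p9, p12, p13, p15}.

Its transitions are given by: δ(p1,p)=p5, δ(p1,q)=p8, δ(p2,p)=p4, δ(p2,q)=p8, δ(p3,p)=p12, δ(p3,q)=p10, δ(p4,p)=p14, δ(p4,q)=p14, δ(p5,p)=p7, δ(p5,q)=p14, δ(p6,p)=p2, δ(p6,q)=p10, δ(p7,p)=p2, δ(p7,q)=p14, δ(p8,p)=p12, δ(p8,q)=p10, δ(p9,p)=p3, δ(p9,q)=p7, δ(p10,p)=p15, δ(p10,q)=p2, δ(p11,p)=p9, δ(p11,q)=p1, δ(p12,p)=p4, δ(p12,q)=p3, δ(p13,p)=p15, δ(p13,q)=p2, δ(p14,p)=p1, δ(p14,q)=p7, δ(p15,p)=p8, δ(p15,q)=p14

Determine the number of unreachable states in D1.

Starting at p11 and following transitions, the reachable set is {p1, p2, p3, p4, p5, p7, p8, p9, p10, p11, p12, p14, p15}. That leaves p6, p13 unreachable — 2 in total.

2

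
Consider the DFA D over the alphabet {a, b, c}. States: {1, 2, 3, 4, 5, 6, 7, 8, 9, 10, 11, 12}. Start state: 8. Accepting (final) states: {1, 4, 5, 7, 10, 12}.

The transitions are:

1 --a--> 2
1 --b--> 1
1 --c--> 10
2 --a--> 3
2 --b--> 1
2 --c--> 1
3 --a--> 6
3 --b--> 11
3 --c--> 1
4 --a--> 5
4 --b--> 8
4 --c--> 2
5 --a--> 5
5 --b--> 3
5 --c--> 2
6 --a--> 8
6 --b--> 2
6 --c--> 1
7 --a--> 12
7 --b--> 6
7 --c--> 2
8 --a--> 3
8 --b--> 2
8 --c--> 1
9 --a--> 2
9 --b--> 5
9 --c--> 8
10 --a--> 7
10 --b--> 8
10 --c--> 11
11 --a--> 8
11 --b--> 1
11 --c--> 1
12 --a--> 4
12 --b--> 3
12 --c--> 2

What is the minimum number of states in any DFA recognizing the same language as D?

First remove the unreachable states {9}; 11 states remain.
Initial partition by acceptance: {1,4,5,7,10,12} | {2,3,6,8,11}.
Refine {1,4,5,7,10,12} on symbol a: members go to different blocks, giving {4,5,7,10,12} and {1}.
On input b, block {2,3,6,8,11} splits into {3,6,8} and {2,11}.
No further refinement is possible. Final partition (4 blocks): {4,5,7,10,12} | {3,6,8} | {1} | {2,11}.

4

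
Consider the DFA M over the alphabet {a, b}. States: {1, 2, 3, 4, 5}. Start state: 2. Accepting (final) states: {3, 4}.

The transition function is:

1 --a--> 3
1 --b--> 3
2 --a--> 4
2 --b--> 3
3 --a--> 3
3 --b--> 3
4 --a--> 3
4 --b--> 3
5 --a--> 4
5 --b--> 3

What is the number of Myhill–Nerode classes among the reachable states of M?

2

First remove the unreachable states {1,5}; 3 states remain.
Start with accepting vs non-accepting: {3,4} | {2}.
The partition is now stable with 2 blocks: {3,4} | {2}.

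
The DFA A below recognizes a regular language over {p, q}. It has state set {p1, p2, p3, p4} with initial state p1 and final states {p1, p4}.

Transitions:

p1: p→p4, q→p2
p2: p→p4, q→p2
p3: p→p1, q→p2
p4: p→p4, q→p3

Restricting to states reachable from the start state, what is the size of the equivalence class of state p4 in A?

2

Every state is reachable, so we keep all 4.
P0 = {p1,p4} | {p2,p3}.
No further refinement is possible. Final partition (2 blocks): {p1,p4} | {p2,p3}.
State p4 belongs to the block {p1,p4}, which has 2 states.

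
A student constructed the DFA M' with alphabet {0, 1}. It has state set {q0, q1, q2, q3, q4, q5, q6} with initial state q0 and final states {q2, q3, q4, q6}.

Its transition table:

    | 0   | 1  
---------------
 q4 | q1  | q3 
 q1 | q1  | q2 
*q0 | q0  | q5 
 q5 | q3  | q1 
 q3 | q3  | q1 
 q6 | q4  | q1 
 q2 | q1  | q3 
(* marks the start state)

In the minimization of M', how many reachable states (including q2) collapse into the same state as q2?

First remove the unreachable states {q4,q6}; 5 states remain.
P0 = {q2,q3} | {q0,q1,q5}.
Refine {q2,q3} on symbol 0: members go to different blocks, giving {q2} and {q3}.
Refine {q0,q1,q5} on symbol 0: members go to different blocks, giving {q0,q1} and {q5}.
On input 1, block {q0,q1} splits into {q0} and {q1}.
Stable partition: {q2} | {q0} | {q3} | {q5} | {q1} — 5 equivalence classes.
State q2 belongs to the block {q2}, which has 1 states.

1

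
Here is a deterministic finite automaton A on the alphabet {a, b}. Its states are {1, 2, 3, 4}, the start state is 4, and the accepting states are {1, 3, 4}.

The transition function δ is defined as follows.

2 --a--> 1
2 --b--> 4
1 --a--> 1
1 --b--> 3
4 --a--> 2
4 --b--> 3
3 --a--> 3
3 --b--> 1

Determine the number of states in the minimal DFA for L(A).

Every state is reachable, so we keep all 4.
Start with accepting vs non-accepting: {1,3,4} | {2}.
Split {1,3,4} by δ(·,a) → {1,3} and {4}.
The partition is now stable with 3 blocks: {1,3} | {2} | {4}.

3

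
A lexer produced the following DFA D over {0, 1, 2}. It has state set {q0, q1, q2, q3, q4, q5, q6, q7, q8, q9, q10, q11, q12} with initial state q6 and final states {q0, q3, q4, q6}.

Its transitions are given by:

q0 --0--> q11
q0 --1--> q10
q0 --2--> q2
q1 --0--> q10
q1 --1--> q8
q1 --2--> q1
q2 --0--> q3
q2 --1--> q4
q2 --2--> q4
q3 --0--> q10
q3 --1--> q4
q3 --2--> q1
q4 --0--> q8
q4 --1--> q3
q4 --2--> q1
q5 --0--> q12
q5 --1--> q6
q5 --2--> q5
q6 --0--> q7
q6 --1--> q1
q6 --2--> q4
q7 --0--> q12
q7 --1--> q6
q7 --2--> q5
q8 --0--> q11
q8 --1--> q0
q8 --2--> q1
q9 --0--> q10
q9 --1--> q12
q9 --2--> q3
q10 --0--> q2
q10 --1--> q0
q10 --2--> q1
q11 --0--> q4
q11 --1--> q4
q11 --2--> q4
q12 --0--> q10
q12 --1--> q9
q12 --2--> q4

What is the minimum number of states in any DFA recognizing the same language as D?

8

Every state is reachable, so we keep all 13.
Start with accepting vs non-accepting: {q0,q3,q4,q6} | {q1,q2,q5,q7,q8,q9,q10,q11,q12}.
Refine {q0,q3,q4,q6} on symbol 1: members go to different blocks, giving {q0,q6} and {q3,q4}.
Refine {q0,q6} on symbol 2: members go to different blocks, giving {q0} and {q6}.
Split {q1,q2,q5,q7,q8,q9,q10,q11,q12} by δ(·,0) → {q1,q5,q7,q8,q9,q10,q12} and {q2,q11}.
Split {q1,q5,q7,q8,q9,q10,q12} by δ(·,0) → {q1,q5,q7,q9,q12} and {q8,q10}.
Split {q1,q5,q7,q9,q12} by δ(·,0) → {q1,q9,q12} and {q5,q7}.
Split {q1,q9,q12} by δ(·,1) → {q9,q12} and {q1}.
No further refinement is possible. Final partition (8 blocks): {q0} | {q9,q12} | {q3,q4} | {q6} | {q2,q11} | {q8,q10} | {q5,q7} | {q1}.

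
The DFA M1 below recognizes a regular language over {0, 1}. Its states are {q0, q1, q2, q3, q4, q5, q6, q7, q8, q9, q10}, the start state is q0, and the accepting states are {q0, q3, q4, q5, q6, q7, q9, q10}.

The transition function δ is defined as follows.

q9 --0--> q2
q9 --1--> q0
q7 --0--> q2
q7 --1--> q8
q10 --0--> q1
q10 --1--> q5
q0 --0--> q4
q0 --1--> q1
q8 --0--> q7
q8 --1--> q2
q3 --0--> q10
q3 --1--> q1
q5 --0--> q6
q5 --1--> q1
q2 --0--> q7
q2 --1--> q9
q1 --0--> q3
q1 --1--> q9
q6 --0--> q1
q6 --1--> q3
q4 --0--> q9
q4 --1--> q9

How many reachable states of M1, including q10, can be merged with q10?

2

Every state is reachable, so we keep all 11.
Start with accepting vs non-accepting: {q0,q3,q4,q5,q6,q7,q9,q10} | {q1,q2,q8}.
Refine {q0,q3,q4,q5,q6,q7,q9,q10} on symbol 0: members go to different blocks, giving {q0,q3,q4,q5} and {q6,q7,q9,q10}.
Refine {q0,q3,q4,q5} on symbol 0: members go to different blocks, giving {q3,q4,q5} and {q0}.
Split {q3,q4,q5} by δ(·,1) → {q3,q5} and {q4}.
On input 0, block {q1,q2,q8} splits into {q2,q8} and {q1}.
Refine {q2,q8} on symbol 1: members go to different blocks, giving {q2} and {q8}.
On input 0, block {q6,q7,q9,q10} splits into {q6,q10} and {q7,q9}.
On input 1, block {q7,q9} splits into {q7} and {q9}.
The partition is now stable with 9 blocks: {q3,q5} | {q2} | {q6,q10} | {q0} | {q4} | {q1} | {q8} | {q7} | {q9}.
The equivalence class containing q10 is {q6,q10}, of size 2.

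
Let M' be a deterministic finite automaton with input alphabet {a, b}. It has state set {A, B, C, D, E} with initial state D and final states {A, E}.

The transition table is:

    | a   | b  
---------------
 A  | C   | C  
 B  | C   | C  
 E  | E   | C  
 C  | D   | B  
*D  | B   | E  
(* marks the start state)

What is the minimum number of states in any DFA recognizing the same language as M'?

First remove the unreachable states {A}; 4 states remain.
Start with accepting vs non-accepting: {E} | {B,C,D}.
Refine {B,C,D} on symbol b: members go to different blocks, giving {B,C} and {D}.
Refine {B,C} on symbol a: members go to different blocks, giving {B} and {C}.
No further refinement is possible. Final partition (4 blocks): {E} | {B} | {D} | {C}.

4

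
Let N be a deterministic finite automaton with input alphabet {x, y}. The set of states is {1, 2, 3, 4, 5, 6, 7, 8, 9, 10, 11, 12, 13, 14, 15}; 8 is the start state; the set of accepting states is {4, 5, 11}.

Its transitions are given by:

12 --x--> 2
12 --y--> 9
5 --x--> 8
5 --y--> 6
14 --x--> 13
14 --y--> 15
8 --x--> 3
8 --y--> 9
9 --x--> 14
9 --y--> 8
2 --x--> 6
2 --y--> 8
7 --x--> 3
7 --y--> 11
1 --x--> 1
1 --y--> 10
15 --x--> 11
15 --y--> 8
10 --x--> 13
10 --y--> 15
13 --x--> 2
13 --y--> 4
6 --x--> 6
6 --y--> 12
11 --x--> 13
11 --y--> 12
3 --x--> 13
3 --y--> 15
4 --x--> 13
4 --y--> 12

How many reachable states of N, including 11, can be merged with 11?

States {1,5,7,10} cannot be reached from the start state, so discard them.
Start with accepting vs non-accepting: {4,11} | {2,3,6,8,9,12,13,14,15}.
On input x, block {2,3,6,8,9,12,13,14,15} splits into {2,3,6,8,9,12,13,14} and {15}.
On input y, block {2,3,6,8,9,12,13,14} splits into {2,6,8,9,12} and {3,14} and {13}.
Refine {2,6,8,9,12} on symbol x: members go to different blocks, giving {2,6,12} and {8,9}.
Split {2,6,12} by δ(·,y) → {2,12} and {6}.
Refine {2,12} on symbol x: members go to different blocks, giving {2} and {12}.
Stable partition: {4,11} | {2} | {15} | {3,14} | {13} | {8,9} | {6} | {12} — 8 equivalence classes.
The equivalence class containing 11 is {4,11}, of size 2.

2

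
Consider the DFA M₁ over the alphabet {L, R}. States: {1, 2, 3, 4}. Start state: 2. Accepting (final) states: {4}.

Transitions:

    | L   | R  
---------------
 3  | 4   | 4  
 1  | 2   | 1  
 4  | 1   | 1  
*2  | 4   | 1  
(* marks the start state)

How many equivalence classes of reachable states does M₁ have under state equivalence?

3

First remove the unreachable states {3}; 3 states remain.
Start with accepting vs non-accepting: {4} | {1,2}.
Split {1,2} by δ(·,L) → {1} and {2}.
The partition is now stable with 3 blocks: {4} | {1} | {2}.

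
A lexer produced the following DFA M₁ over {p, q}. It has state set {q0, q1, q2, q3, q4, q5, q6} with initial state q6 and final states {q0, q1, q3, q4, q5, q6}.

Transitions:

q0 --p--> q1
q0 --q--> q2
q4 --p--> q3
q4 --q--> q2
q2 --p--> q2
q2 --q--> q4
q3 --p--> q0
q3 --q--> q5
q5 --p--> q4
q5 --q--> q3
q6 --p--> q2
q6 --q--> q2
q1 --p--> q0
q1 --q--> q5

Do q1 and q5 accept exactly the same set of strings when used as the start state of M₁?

Every state is reachable, so we keep all 7.
P0 = {q0,q1,q3,q4,q5,q6} | {q2}.
Refine {q0,q1,q3,q4,q5,q6} on symbol p: members go to different blocks, giving {q0,q1,q3,q4,q5} and {q6}.
Refine {q0,q1,q3,q4,q5} on symbol q: members go to different blocks, giving {q1,q3,q5} and {q0,q4}.
Stable partition: {q1,q3,q5} | {q2} | {q6} | {q0,q4} — 4 equivalence classes.
q1 and q5 lie in the same block of the stable partition, so they are equivalent — no string distinguishes them.

Yes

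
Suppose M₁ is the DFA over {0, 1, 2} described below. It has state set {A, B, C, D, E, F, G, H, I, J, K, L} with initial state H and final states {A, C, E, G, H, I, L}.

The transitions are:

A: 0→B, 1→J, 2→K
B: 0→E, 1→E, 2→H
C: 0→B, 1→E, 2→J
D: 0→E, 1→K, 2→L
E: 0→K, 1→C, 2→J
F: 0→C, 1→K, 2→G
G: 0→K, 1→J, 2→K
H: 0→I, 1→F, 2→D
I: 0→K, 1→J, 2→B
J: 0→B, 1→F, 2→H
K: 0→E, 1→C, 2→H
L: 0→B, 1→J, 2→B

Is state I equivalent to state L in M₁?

Yes

Reachable states from the start: {B,C,D,E,F,G,H,I,J,K,L}. Unreachable: {A} — drop them.
Start with accepting vs non-accepting: {C,E,G,H,I,L} | {B,D,F,J,K}.
Refine {C,E,G,H,I,L} on symbol 0: members go to different blocks, giving {C,E,G,I,L} and {H}.
Split {C,E,G,I,L} by δ(·,1) → {G,I,L} and {C,E}.
Refine {B,D,F,J,K} on symbol 0: members go to different blocks, giving {B,D,F,K} and {J}.
On input 1, block {B,D,F,K} splits into {B,K} and {D,F}.
The partition is now stable with 6 blocks: {G,I,L} | {B,K} | {H} | {C,E} | {J} | {D,F}.
I and L lie in the same block of the stable partition, so they are equivalent — no string distinguishes them.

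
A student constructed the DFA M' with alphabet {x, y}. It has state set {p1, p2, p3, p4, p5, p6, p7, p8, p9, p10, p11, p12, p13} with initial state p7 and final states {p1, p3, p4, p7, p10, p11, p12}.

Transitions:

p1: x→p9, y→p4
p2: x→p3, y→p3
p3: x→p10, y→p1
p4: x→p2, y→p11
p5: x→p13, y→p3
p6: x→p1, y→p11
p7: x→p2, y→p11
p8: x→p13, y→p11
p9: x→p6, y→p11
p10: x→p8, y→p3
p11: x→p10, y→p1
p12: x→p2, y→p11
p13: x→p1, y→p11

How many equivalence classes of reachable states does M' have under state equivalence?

First remove the unreachable states {p5,p12}; 11 states remain.
P0 = {p1,p3,p4,p7,p10,p11} | {p2,p6,p8,p9,p13}.
Split {p1,p3,p4,p7,p10,p11} by δ(·,x) → {p1,p4,p7,p10} and {p3,p11}.
On input y, block {p1,p4,p7,p10} splits into {p4,p7,p10} and {p1}.
Refine {p2,p6,p8,p9,p13} on symbol x: members go to different blocks, giving {p6,p13} and {p8,p9} and {p2}.
Split {p4,p7,p10} by δ(·,x) → {p4,p7} and {p10}.
Stable partition: {p4,p7} | {p6,p13} | {p3,p11} | {p1} | {p8,p9} | {p2} | {p10} — 7 equivalence classes.

7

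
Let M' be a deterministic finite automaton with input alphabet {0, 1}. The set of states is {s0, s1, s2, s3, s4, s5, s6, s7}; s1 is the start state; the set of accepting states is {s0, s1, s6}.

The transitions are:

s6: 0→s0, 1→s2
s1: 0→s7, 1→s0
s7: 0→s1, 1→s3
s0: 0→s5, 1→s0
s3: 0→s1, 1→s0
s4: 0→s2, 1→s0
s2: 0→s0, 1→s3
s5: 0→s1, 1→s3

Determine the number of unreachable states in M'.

3

Starting at s1 and following transitions, the reachable set is {s0, s1, s3, s5, s7}. That leaves s2, s4, s6 unreachable — 3 in total.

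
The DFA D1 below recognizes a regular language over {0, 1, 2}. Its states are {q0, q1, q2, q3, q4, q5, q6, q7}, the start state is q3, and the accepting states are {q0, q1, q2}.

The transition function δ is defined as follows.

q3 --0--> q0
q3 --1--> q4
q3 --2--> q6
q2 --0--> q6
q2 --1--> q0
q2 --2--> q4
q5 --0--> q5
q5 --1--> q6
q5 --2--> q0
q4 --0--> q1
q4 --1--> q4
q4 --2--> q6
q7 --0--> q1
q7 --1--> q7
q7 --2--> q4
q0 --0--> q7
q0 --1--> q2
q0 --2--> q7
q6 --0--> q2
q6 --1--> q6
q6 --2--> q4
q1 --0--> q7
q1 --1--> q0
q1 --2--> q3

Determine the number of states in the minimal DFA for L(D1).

2

Reachable states from the start: {q0,q1,q2,q3,q4,q6,q7}. Unreachable: {q5} — drop them.
Initial partition by acceptance: {q0,q1,q2} | {q3,q4,q6,q7}.
Stable partition: {q0,q1,q2} | {q3,q4,q6,q7} — 2 equivalence classes.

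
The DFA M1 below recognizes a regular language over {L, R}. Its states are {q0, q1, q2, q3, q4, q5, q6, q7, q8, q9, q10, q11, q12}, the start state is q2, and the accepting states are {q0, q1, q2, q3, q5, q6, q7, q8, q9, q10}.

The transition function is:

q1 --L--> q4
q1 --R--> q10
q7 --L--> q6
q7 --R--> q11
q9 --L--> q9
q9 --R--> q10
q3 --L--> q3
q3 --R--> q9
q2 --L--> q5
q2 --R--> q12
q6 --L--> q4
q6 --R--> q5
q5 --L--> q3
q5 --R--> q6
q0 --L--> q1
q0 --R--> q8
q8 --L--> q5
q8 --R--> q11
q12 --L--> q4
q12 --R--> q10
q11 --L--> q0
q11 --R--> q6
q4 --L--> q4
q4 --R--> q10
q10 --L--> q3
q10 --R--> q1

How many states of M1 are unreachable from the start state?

4

Starting at q2 and following transitions, the reachable set is {q1, q2, q3, q4, q5, q6, q9, q10, q12}. That leaves q0, q7, q8, q11 unreachable — 4 in total.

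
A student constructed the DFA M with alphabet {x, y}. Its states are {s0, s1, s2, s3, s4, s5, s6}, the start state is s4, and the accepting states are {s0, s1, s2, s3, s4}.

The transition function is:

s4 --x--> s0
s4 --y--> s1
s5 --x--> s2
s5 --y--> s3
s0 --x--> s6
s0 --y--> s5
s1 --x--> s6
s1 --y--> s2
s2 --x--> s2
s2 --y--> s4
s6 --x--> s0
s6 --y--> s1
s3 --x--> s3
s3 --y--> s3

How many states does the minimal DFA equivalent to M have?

7

Every state is reachable, so we keep all 7.
Start with accepting vs non-accepting: {s0,s1,s2,s3,s4} | {s5,s6}.
Split {s0,s1,s2,s3,s4} by δ(·,x) → {s2,s3,s4} and {s0,s1}.
Split {s2,s3,s4} by δ(·,x) → {s2,s3} and {s4}.
Split {s2,s3} by δ(·,y) → {s2} and {s3}.
Refine {s5,s6} on symbol x: members go to different blocks, giving {s5} and {s6}.
On input y, block {s0,s1} splits into {s0} and {s1}.
The partition is now stable with 7 blocks: {s2} | {s5} | {s0} | {s4} | {s3} | {s6} | {s1}.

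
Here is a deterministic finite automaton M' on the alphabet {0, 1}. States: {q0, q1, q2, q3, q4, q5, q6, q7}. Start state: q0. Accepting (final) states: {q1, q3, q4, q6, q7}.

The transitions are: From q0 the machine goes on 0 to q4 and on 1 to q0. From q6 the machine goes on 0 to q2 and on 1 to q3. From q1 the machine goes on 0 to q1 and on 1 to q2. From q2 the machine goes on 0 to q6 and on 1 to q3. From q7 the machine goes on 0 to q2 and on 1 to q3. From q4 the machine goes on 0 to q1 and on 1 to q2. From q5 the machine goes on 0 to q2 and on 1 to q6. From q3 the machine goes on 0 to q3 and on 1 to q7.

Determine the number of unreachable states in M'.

1

Starting at q0 and following transitions, the reachable set is {q0, q1, q2, q3, q4, q6, q7}. That leaves q5 unreachable — 1 in total.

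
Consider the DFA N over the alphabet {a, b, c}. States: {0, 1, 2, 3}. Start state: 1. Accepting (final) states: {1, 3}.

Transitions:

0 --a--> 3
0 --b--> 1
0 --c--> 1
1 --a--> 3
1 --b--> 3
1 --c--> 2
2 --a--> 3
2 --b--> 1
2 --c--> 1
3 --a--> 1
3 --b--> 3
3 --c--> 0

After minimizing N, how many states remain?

2

All states are reachable from the start state.
Initial partition by acceptance: {1,3} | {0,2}.
Stable partition: {1,3} | {0,2} — 2 equivalence classes.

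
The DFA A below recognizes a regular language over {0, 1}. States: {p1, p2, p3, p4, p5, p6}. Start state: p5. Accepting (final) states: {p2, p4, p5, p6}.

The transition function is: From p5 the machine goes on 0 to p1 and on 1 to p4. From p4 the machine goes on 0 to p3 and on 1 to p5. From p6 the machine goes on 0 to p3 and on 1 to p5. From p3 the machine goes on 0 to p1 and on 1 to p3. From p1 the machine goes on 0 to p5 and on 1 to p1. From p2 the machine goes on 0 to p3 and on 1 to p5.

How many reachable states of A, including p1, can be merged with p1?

First remove the unreachable states {p2,p6}; 4 states remain.
Initial partition by acceptance: {p4,p5} | {p1,p3}.
Split {p1,p3} by δ(·,0) → {p1} and {p3}.
On input 0, block {p4,p5} splits into {p4} and {p5}.
The partition is now stable with 4 blocks: {p4} | {p1} | {p3} | {p5}.
The equivalence class containing p1 is {p1}, of size 1.

1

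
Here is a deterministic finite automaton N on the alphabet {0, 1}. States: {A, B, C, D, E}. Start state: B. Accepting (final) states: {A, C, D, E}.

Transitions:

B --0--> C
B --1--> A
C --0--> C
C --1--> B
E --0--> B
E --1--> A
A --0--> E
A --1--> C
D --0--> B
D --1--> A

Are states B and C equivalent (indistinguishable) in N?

No

First remove the unreachable states {D}; 4 states remain.
P0 = {A,C,E} | {B}.
Refine {A,C,E} on symbol 0: members go to different blocks, giving {A,C} and {E}.
Refine {A,C} on symbol 0: members go to different blocks, giving {A} and {C}.
The partition is now stable with 4 blocks: {A} | {B} | {E} | {C}.
B and C end up in different blocks, so they are distinguishable. For instance, the string 'ε' is accepted from only C.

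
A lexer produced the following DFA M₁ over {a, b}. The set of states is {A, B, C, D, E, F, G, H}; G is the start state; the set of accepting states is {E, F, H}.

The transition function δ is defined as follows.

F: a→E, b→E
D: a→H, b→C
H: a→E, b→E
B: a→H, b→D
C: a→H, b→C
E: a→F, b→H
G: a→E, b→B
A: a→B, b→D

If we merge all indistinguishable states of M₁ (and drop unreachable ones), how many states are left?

2

Reachable states from the start: {B,C,D,E,F,G,H}. Unreachable: {A} — drop them.
P0 = {E,F,H} | {B,C,D,G}.
The partition is now stable with 2 blocks: {E,F,H} | {B,C,D,G}.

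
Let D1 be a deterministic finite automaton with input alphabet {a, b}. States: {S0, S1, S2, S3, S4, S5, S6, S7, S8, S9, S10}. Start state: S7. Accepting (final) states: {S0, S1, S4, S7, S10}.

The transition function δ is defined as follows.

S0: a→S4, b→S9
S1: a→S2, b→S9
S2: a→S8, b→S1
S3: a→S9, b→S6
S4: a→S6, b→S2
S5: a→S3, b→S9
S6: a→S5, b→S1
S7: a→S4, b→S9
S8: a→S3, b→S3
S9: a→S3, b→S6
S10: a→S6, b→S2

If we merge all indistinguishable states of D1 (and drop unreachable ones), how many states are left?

6

States {S0,S10} cannot be reached from the start state, so discard them.
Start with accepting vs non-accepting: {S1,S4,S7} | {S2,S3,S5,S6,S8,S9}.
On input a, block {S1,S4,S7} splits into {S1,S4} and {S7}.
Split {S2,S3,S5,S6,S8,S9} by δ(·,b) → {S3,S5,S8,S9} and {S2,S6}.
Split {S1,S4} by δ(·,b) → {S1} and {S4}.
Refine {S3,S5,S8,S9} on symbol b: members go to different blocks, giving {S3,S9} and {S5,S8}.
The partition is now stable with 6 blocks: {S1} | {S3,S9} | {S7} | {S2,S6} | {S4} | {S5,S8}.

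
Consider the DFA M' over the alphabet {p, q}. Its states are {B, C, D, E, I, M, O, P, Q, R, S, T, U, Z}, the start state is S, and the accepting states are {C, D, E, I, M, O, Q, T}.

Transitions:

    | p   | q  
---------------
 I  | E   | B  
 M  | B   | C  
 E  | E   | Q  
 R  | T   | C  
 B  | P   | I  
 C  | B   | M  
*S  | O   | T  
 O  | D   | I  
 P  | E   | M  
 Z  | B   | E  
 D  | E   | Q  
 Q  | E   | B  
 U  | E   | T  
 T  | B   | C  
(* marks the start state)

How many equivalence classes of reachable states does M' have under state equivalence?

Reachable states from the start: {B,C,D,E,I,M,O,P,Q,S,T}. Unreachable: {R,U,Z} — drop them.
P0 = {C,D,E,I,M,O,Q,T} | {B,P,S}.
On input p, block {C,D,E,I,M,O,Q,T} splits into {D,E,I,O,Q} and {C,M,T}.
On input q, block {D,E,I,O,Q} splits into {D,E,O} and {I,Q}.
Split {B,P,S} by δ(·,p) → {P,S} and {B}.
Stable partition: {D,E,O} | {P,S} | {C,M,T} | {I,Q} | {B} — 5 equivalence classes.

5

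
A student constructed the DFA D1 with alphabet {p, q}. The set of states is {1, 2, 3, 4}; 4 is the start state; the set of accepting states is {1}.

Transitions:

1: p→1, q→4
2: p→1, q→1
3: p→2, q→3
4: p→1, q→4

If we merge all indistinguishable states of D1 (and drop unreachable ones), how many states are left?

2

Reachable states from the start: {1,4}. Unreachable: {2,3} — drop them.
Initial partition by acceptance: {1} | {4}.
No further refinement is possible. Final partition (2 blocks): {1} | {4}.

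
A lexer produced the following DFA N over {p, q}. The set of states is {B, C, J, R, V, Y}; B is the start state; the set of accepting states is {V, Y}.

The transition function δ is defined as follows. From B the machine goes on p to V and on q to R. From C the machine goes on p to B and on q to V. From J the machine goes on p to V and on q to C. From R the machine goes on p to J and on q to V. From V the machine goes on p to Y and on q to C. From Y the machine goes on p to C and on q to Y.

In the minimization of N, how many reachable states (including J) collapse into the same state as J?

All states are reachable from the start state.
Start with accepting vs non-accepting: {V,Y} | {B,C,J,R}.
On input p, block {V,Y} splits into {Y} and {V}.
Split {B,C,J,R} by δ(·,p) → {B,J} and {C,R}.
Stable partition: {Y} | {B,J} | {V} | {C,R} — 4 equivalence classes.
State J belongs to the block {B,J}, which has 2 states.

2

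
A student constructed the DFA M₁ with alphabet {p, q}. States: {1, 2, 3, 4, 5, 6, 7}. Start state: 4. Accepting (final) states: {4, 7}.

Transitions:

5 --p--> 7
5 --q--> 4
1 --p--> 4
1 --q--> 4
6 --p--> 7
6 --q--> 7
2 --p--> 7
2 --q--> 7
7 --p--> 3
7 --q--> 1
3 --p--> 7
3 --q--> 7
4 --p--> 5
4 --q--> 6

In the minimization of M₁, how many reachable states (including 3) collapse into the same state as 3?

Reachable states from the start: {1,3,4,5,6,7}. Unreachable: {2} — drop them.
Initial partition by acceptance: {4,7} | {1,3,5,6}.
Stable partition: {4,7} | {1,3,5,6} — 2 equivalence classes.
The equivalence class containing 3 is {1,3,5,6}, of size 4.

4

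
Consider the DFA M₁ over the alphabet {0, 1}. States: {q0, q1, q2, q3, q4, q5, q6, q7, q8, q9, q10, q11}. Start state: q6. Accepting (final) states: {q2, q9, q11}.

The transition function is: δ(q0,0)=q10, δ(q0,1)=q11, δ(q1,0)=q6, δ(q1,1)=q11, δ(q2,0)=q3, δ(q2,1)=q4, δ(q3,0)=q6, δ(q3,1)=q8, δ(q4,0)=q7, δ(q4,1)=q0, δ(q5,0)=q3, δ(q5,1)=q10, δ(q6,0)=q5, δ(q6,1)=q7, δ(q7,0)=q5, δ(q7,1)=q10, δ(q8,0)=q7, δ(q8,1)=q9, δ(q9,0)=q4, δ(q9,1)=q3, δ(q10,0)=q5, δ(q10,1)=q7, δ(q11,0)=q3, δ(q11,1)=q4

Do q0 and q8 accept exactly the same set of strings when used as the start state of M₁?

States {q1,q2} cannot be reached from the start state, so discard them.
P0 = {q9,q11} | {q0,q3,q4,q5,q6,q7,q8,q10}.
Refine {q0,q3,q4,q5,q6,q7,q8,q10} on symbol 1: members go to different blocks, giving {q3,q4,q5,q6,q7,q10} and {q0,q8}.
Split {q3,q4,q5,q6,q7,q10} by δ(·,1) → {q5,q6,q7,q10} and {q3,q4}.
Split {q5,q6,q7,q10} by δ(·,0) → {q6,q7,q10} and {q5}.
No further refinement is possible. Final partition (5 blocks): {q9,q11} | {q6,q7,q10} | {q0,q8} | {q3,q4} | {q5}.
q0 and q8 lie in the same block of the stable partition, so they are equivalent — no string distinguishes them.

Yes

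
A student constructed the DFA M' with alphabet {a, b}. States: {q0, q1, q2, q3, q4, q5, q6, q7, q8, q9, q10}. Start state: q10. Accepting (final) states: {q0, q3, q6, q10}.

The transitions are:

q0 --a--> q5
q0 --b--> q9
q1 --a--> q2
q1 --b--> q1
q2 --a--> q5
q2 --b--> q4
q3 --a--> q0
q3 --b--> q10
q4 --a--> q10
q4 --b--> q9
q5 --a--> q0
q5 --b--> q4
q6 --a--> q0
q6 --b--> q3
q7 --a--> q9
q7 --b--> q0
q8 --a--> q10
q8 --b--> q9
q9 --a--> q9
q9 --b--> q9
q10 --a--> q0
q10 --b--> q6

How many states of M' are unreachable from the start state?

BFS from q10 reaches {q0, q3, q4, q5, q6, q9, q10}; the 4 state(s) q1, q2, q7, q8 are never visited.

4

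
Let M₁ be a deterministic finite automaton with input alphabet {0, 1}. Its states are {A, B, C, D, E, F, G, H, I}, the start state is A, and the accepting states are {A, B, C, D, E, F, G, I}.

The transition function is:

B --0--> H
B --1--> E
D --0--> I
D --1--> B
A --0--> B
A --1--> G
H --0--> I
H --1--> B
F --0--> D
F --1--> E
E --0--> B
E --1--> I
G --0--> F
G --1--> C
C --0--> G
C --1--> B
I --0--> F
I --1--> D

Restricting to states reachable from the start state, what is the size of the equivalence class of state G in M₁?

P0 = {A,B,C,D,E,F,G,I} | {H}.
Split {A,B,C,D,E,F,G,I} by δ(·,0) → {A,C,D,E,F,G,I} and {B}.
Refine {A,C,D,E,F,G,I} on symbol 0: members go to different blocks, giving {C,D,F,G,I} and {A,E}.
Refine {C,D,F,G,I} on symbol 1: members go to different blocks, giving {C,D} and {G,I} and {F}.
No further refinement is possible. Final partition (6 blocks): {C,D} | {H} | {B} | {A,E} | {G,I} | {F}.
The equivalence class containing G is {G,I}, of size 2.

2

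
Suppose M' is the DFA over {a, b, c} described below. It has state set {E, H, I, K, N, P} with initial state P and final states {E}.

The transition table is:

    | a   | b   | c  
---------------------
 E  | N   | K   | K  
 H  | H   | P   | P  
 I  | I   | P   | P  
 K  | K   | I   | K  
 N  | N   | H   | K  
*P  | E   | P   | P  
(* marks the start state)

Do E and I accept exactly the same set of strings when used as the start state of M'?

No

P0 = {E} | {H,I,K,N,P}.
Split {H,I,K,N,P} by δ(·,a) → {H,I,K,N} and {P}.
Refine {H,I,K,N} on symbol b: members go to different blocks, giving {K,N} and {H,I}.
No further refinement is possible. Final partition (4 blocks): {E} | {K,N} | {P} | {H,I}.
E and I end up in different blocks, so they are distinguishable. For instance, the string 'ε' is accepted from only E.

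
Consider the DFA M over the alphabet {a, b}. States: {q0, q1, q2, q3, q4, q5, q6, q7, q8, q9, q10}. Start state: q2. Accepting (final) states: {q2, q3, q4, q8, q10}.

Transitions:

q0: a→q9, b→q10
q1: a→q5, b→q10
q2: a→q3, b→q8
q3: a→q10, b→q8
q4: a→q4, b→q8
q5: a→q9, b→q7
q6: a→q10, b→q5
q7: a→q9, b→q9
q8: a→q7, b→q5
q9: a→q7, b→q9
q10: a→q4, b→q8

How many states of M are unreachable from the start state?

Starting at q2 and following transitions, the reachable set is {q2, q3, q4, q5, q7, q8, q9, q10}. That leaves q0, q1, q6 unreachable — 3 in total.

3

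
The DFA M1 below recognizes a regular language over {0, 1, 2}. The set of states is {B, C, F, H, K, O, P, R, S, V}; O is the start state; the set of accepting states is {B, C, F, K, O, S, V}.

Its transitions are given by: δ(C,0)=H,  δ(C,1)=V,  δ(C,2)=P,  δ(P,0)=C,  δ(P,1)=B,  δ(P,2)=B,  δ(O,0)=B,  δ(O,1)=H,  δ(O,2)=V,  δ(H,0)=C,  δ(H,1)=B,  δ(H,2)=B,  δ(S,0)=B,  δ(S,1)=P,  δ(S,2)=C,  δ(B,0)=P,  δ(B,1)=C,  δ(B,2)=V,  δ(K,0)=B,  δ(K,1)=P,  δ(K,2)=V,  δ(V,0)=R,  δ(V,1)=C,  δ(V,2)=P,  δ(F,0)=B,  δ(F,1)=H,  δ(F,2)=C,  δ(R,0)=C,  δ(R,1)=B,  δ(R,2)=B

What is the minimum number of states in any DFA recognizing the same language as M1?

States {F,K,S} cannot be reached from the start state, so discard them.
Start with accepting vs non-accepting: {B,C,O,V} | {H,P,R}.
Refine {B,C,O,V} on symbol 0: members go to different blocks, giving {B,C,V} and {O}.
Refine {B,C,V} on symbol 2: members go to different blocks, giving {C,V} and {B}.
No further refinement is possible. Final partition (4 blocks): {C,V} | {H,P,R} | {O} | {B}.

4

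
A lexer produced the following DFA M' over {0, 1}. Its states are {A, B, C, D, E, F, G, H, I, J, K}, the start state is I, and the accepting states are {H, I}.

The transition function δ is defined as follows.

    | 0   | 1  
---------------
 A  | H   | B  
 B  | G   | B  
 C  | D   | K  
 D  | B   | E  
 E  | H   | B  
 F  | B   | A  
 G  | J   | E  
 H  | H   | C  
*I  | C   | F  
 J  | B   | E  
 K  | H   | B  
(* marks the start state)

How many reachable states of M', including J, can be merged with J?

3

P0 = {H,I} | {A,B,C,D,E,F,G,J,K}.
On input 0, block {H,I} splits into {H} and {I}.
Split {A,B,C,D,E,F,G,J,K} by δ(·,0) → {B,C,D,F,G,J} and {A,E,K}.
On input 1, block {B,C,D,F,G,J} splits into {C,D,F,G,J} and {B}.
Split {C,D,F,G,J} by δ(·,0) → {D,F,J} and {C,G}.
No further refinement is possible. Final partition (6 blocks): {H} | {D,F,J} | {I} | {A,E,K} | {B} | {C,G}.
The equivalence class containing J is {D,F,J}, of size 3.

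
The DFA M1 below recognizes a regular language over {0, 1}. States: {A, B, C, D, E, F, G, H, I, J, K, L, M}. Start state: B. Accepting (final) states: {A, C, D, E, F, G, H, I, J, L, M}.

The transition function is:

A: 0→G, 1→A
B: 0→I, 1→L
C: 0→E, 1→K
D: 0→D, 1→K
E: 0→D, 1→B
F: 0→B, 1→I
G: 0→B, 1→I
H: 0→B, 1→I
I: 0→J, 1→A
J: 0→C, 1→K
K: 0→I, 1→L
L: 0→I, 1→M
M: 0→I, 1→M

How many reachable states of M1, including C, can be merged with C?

States {F,H} cannot be reached from the start state, so discard them.
Initial partition by acceptance: {A,C,D,E,G,I,J,L,M} | {B,K}.
On input 0, block {A,C,D,E,G,I,J,L,M} splits into {A,C,D,E,I,J,L,M} and {G}.
On input 0, block {A,C,D,E,I,J,L,M} splits into {C,D,E,I,J,L,M} and {A}.
Split {C,D,E,I,J,L,M} by δ(·,1) → {C,D,E,J} and {L,M} and {I}.
The partition is now stable with 6 blocks: {C,D,E,J} | {B,K} | {G} | {A} | {L,M} | {I}.
State C belongs to the block {C,D,E,J}, which has 4 states.

4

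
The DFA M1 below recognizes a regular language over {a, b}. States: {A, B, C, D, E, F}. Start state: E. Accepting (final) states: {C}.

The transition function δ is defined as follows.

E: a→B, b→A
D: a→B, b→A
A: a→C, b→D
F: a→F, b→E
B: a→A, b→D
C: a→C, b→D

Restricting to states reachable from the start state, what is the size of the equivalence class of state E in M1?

2

Reachable states from the start: {A,B,C,D,E}. Unreachable: {F} — drop them.
Initial partition by acceptance: {C} | {A,B,D,E}.
Split {A,B,D,E} by δ(·,a) → {B,D,E} and {A}.
Refine {B,D,E} on symbol a: members go to different blocks, giving {D,E} and {B}.
Stable partition: {C} | {D,E} | {A} | {B} — 4 equivalence classes.
The equivalence class containing E is {D,E}, of size 2.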